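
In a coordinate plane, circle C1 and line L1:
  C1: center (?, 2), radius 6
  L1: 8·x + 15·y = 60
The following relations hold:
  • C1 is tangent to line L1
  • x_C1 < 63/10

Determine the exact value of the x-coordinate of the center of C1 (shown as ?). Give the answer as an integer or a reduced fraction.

1. [C1‖L1]  x_C1² − (15/2)x_C1 − 297/2 = 0  ⇒  x_C1 = -9 or 33/2
2. given x_C1 < 63/10: keep -9

-9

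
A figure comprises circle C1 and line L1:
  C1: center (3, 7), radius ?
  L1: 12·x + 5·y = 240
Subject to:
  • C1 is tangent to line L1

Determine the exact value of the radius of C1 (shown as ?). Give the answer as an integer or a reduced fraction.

13

1. [C1‖L1]  r_C1² − 169 = 0  ⇒  r_C1 = 13 (r>0 drops 1)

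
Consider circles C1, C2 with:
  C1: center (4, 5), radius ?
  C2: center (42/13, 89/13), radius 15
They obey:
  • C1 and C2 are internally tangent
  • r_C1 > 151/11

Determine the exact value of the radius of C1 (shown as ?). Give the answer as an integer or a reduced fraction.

1. [int C1,C2]  r_C1² − 30r_C1 + 221 = 0  ⇒  r_C1 = 13 or 17
2. given r_C1 > 151/11: keep 17

17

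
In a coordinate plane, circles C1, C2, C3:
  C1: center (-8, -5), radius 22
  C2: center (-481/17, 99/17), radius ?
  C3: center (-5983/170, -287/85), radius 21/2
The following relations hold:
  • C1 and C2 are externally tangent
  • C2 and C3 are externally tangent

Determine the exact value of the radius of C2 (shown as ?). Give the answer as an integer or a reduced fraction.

1. [ext C1·C2]  r_C2² + 44r_C2 − 45 = 0  ⇒  r_C2 = 1 (r>0 drops 1)
2. [ext C2·C3]  r_C2² + 21r_C2 − 22 = 0  ⇒  r_C2 = 1 (r>0 drops 1)

1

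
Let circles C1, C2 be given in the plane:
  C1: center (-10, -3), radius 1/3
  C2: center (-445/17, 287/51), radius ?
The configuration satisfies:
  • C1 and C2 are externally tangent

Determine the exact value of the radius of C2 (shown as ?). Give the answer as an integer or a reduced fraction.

1. [ext C1·C2]  r_C2² + (2/3)r_C2 − 336 = 0  ⇒  r_C2 = 18 (r>0 drops 1)

18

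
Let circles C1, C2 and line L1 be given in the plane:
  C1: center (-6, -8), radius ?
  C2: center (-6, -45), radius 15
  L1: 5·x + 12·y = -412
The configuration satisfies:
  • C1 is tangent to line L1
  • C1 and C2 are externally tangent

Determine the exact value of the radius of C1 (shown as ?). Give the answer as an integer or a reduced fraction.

22

1. [C1‖L1]  r_C1² − 484 = 0  ⇒  r_C1 = 22 (r>0 drops 1)
2. [ext C1·C2]  r_C1² + 30r_C1 − 1144 = 0  ⇒  r_C1 = 22 (r>0 drops 1)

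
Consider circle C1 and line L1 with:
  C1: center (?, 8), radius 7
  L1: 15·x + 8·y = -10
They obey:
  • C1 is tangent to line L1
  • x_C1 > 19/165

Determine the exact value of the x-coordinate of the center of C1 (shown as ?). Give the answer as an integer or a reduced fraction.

3

1. [C1‖L1]  x_C1² + (148/15)x_C1 − 193/5 = 0  ⇒  x_C1 = -193/15 or 3
2. given x_C1 > 19/165: keep 3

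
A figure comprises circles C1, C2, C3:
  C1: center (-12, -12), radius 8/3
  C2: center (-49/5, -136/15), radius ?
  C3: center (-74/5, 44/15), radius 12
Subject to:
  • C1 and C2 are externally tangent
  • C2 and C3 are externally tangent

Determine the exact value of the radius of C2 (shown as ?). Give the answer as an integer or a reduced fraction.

1. [ext C1·C2]  r_C2² + (16/3)r_C2 − 19/3 = 0  ⇒  r_C2 = 1 (r>0 drops 1)
2. [ext C2·C3]  r_C2² + 24r_C2 − 25 = 0  ⇒  r_C2 = 1 (r>0 drops 1)

1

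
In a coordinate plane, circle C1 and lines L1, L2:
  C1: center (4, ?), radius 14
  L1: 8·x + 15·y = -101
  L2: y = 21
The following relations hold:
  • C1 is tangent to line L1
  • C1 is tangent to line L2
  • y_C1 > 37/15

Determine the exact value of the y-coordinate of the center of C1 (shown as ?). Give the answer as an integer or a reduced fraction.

1. [C1‖L1]  y_C1² + (266/15)y_C1 − 2597/15 = 0  ⇒  y_C1 = -371/15 or 7
2. [C1‖L2]  y_C1² − 42y_C1 + 245 = 0  ⇒  y_C1 = 7 or 35

7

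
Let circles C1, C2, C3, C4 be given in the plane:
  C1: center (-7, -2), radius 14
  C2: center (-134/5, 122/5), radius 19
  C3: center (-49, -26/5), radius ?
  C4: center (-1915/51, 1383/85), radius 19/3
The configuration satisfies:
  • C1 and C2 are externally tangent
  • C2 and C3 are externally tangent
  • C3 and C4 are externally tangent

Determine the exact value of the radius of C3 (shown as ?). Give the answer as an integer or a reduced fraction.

1. [ext C2·C3]  r_C3² + 38r_C3 − 1008 = 0  ⇒  r_C3 = 18 (r>0 drops 1)
2. [ext C3·C4]  r_C3² + (38/3)r_C3 − 552 = 0  ⇒  r_C3 = 18 (r>0 drops 1)

18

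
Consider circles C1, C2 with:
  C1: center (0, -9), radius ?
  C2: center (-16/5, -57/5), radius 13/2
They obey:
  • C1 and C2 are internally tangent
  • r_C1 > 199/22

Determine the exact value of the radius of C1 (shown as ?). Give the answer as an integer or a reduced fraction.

1. [int C1,C2]  r_C1² − 13r_C1 + 105/4 = 0  ⇒  r_C1 = 5/2 or 21/2
2. given r_C1 > 199/22: keep 21/2

21/2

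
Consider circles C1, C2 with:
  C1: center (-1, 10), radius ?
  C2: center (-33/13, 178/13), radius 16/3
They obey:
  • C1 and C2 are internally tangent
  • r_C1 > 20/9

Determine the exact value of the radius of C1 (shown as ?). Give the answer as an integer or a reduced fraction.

1. [int C1,C2]  r_C1² − (32/3)r_C1 + 112/9 = 0  ⇒  r_C1 = 4/3 or 28/3
2. given r_C1 > 20/9: keep 28/3

28/3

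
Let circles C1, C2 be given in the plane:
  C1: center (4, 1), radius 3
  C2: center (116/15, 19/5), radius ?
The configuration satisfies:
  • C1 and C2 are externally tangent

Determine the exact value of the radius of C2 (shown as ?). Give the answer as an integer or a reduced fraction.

5/3

1. [ext C1·C2]  r_C2² + 6r_C2 − 115/9 = 0  ⇒  r_C2 = 5/3 (r>0 drops 1)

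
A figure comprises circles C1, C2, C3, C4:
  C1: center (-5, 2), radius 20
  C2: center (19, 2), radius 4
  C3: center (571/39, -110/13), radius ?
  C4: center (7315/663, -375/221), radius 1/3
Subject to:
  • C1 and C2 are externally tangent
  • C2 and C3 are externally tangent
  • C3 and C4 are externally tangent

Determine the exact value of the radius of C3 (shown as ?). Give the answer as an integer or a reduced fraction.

22/3

1. [ext C2·C3]  r_C3² + 8r_C3 − 1012/9 = 0  ⇒  r_C3 = 22/3 (r>0 drops 1)
2. [ext C3·C4]  r_C3² + (2/3)r_C3 − 176/3 = 0  ⇒  r_C3 = 22/3 (r>0 drops 1)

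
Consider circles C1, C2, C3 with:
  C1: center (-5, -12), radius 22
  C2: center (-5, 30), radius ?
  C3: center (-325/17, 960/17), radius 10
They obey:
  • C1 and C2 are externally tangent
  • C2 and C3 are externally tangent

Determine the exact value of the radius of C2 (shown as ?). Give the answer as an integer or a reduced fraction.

20

1. [ext C1·C2]  r_C2² + 44r_C2 − 1280 = 0  ⇒  r_C2 = 20 (r>0 drops 1)
2. [ext C2·C3]  r_C2² + 20r_C2 − 800 = 0  ⇒  r_C2 = 20 (r>0 drops 1)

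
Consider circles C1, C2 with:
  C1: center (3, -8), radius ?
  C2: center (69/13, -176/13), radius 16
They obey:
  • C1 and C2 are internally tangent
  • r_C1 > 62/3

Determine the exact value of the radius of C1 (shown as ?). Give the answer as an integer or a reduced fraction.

22

1. [int C1,C2]  r_C1² − 32r_C1 + 220 = 0  ⇒  r_C1 = 10 or 22
2. given r_C1 > 62/3: keep 22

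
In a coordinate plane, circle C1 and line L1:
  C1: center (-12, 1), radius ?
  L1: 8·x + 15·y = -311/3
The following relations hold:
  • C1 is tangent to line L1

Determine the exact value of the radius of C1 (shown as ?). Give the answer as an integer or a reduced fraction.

4/3

1. [C1‖L1]  r_C1² − 16/9 = 0  ⇒  r_C1 = 4/3 (r>0 drops 1)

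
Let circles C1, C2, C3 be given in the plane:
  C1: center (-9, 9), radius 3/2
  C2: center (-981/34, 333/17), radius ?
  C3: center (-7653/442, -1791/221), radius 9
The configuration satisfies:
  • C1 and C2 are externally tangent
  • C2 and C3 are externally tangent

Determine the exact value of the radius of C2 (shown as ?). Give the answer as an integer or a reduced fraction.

1. [ext C1·C2]  r_C2² + 3r_C2 − 504 = 0  ⇒  r_C2 = 21 (r>0 drops 1)
2. [ext C2·C3]  r_C2² + 18r_C2 − 819 = 0  ⇒  r_C2 = 21 (r>0 drops 1)

21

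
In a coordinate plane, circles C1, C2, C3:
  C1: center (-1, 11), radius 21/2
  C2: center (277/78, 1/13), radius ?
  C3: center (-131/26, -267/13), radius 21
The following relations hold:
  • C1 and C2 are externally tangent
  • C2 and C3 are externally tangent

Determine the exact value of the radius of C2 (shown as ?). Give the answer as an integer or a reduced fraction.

1. [ext C1·C2]  r_C2² + 21r_C2 − 268/9 = 0  ⇒  r_C2 = 4/3 (r>0 drops 1)
2. [ext C2·C3]  r_C2² + 42r_C2 − 520/9 = 0  ⇒  r_C2 = 4/3 (r>0 drops 1)

4/3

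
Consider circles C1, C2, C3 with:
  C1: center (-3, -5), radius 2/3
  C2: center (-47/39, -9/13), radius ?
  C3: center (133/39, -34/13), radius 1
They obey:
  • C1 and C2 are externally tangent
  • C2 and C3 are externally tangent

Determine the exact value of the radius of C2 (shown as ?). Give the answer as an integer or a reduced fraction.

4

1. [ext C1·C2]  r_C2² + (4/3)r_C2 − 64/3 = 0  ⇒  r_C2 = 4 (r>0 drops 1)
2. [ext C2·C3]  r_C2² + 2r_C2 − 24 = 0  ⇒  r_C2 = 4 (r>0 drops 1)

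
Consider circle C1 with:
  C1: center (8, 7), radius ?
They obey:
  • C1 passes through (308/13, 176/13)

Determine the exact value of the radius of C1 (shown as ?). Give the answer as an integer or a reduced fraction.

1. [C1∋P]  r_C1² − 289 = 0  ⇒  r_C1 = 17 (r>0 drops 1)

17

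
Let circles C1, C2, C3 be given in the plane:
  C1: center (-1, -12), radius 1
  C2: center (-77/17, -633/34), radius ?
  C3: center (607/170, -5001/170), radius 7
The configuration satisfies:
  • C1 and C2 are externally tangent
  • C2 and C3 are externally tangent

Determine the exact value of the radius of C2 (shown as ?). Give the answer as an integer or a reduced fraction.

13/2

1. [ext C1·C2]  r_C2² + 2r_C2 − 221/4 = 0  ⇒  r_C2 = 13/2 (r>0 drops 1)
2. [ext C2·C3]  r_C2² + 14r_C2 − 533/4 = 0  ⇒  r_C2 = 13/2 (r>0 drops 1)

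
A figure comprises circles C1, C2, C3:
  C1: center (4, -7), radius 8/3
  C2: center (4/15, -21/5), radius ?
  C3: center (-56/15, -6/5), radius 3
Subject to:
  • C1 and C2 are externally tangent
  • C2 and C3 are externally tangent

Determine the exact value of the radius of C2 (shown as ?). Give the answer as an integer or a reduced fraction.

2

1. [ext C1·C2]  r_C2² + (16/3)r_C2 − 44/3 = 0  ⇒  r_C2 = 2 (r>0 drops 1)
2. [ext C2·C3]  r_C2² + 6r_C2 − 16 = 0  ⇒  r_C2 = 2 (r>0 drops 1)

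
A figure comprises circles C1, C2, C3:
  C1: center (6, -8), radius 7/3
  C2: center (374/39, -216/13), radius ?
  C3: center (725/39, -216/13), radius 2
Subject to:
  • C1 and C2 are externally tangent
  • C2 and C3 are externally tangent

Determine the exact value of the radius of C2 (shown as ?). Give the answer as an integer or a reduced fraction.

7

1. [ext C1·C2]  r_C2² + (14/3)r_C2 − 245/3 = 0  ⇒  r_C2 = 7 (r>0 drops 1)
2. [ext C2·C3]  r_C2² + 4r_C2 − 77 = 0  ⇒  r_C2 = 7 (r>0 drops 1)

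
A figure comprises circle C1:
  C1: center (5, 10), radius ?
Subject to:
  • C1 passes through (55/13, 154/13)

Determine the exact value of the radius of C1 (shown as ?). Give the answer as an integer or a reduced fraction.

1. [C1∋P]  r_C1² − 4 = 0  ⇒  r_C1 = 2 (r>0 drops 1)

2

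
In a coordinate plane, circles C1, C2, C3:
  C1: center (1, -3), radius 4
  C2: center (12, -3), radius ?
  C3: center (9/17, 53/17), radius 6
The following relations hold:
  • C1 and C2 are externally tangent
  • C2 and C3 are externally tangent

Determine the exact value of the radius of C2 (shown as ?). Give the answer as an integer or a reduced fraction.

1. [ext C1·C2]  r_C2² + 8r_C2 − 105 = 0  ⇒  r_C2 = 7 (r>0 drops 1)
2. [ext C2·C3]  r_C2² + 12r_C2 − 133 = 0  ⇒  r_C2 = 7 (r>0 drops 1)

7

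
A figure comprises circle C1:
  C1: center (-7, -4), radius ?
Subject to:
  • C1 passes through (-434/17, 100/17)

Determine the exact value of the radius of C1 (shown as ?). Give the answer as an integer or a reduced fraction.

21

1. [C1∋P]  r_C1² − 441 = 0  ⇒  r_C1 = 21 (r>0 drops 1)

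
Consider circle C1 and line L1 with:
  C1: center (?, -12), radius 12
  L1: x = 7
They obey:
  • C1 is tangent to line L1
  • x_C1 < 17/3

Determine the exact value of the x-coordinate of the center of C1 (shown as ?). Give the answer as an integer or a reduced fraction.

-5

1. [C1‖L1]  x_C1² − 14x_C1 − 95 = 0  ⇒  x_C1 = -5 or 19
2. given x_C1 < 17/3: keep -5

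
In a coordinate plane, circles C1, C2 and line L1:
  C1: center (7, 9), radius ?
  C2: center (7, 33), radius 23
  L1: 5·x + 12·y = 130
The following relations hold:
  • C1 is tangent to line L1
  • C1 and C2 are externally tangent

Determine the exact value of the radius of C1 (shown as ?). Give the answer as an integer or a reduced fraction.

1. [C1‖L1]  r_C1² − 1 = 0  ⇒  r_C1 = 1 (r>0 drops 1)
2. [ext C1·C2]  r_C1² + 46r_C1 − 47 = 0  ⇒  r_C1 = 1 (r>0 drops 1)

1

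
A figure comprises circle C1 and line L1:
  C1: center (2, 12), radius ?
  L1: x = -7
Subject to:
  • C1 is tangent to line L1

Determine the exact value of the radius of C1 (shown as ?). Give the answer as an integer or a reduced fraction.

1. [C1‖L1]  r_C1² − 81 = 0  ⇒  r_C1 = 9 (r>0 drops 1)

9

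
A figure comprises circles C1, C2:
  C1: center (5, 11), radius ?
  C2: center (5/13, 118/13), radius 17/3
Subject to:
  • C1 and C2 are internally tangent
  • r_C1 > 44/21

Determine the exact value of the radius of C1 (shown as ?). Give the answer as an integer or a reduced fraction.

1. [int C1,C2]  r_C1² − (34/3)r_C1 + 64/9 = 0  ⇒  r_C1 = 2/3 or 32/3
2. given r_C1 > 44/21: keep 32/3

32/3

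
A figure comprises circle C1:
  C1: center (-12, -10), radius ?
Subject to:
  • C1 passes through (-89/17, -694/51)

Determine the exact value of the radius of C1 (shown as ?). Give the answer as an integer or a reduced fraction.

23/3

1. [C1∋P]  r_C1² − 529/9 = 0  ⇒  r_C1 = 23/3 (r>0 drops 1)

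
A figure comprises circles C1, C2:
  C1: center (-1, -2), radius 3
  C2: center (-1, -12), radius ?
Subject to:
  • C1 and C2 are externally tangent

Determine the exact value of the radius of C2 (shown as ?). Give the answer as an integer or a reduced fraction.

7

1. [ext C1·C2]  r_C2² + 6r_C2 − 91 = 0  ⇒  r_C2 = 7 (r>0 drops 1)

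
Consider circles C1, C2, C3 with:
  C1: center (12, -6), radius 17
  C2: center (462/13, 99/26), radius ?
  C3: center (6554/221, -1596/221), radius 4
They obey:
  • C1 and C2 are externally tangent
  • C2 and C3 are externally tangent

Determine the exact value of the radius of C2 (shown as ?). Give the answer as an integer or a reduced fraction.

17/2

1. [ext C1·C2]  r_C2² + 34r_C2 − 1445/4 = 0  ⇒  r_C2 = 17/2 (r>0 drops 1)
2. [ext C2·C3]  r_C2² + 8r_C2 − 561/4 = 0  ⇒  r_C2 = 17/2 (r>0 drops 1)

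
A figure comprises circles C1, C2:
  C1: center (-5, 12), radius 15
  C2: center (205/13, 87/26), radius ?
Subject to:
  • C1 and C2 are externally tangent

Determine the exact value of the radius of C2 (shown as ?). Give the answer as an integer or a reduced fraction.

15/2

1. [ext C1·C2]  r_C2² + 30r_C2 − 1125/4 = 0  ⇒  r_C2 = 15/2 (r>0 drops 1)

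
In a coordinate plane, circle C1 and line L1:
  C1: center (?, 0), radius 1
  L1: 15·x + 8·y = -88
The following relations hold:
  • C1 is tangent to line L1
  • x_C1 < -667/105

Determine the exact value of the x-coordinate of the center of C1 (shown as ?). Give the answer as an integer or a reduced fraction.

-7

1. [C1‖L1]  x_C1² + (176/15)x_C1 + 497/15 = 0  ⇒  x_C1 = -7 or -71/15
2. given x_C1 < -667/105: keep -7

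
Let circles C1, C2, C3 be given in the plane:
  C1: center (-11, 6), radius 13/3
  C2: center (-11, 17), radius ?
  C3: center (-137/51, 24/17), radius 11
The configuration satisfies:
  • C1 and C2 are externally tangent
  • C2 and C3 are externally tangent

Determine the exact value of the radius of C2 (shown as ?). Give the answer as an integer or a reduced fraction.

20/3

1. [ext C1·C2]  r_C2² + (26/3)r_C2 − 920/9 = 0  ⇒  r_C2 = 20/3 (r>0 drops 1)
2. [ext C2·C3]  r_C2² + 22r_C2 − 1720/9 = 0  ⇒  r_C2 = 20/3 (r>0 drops 1)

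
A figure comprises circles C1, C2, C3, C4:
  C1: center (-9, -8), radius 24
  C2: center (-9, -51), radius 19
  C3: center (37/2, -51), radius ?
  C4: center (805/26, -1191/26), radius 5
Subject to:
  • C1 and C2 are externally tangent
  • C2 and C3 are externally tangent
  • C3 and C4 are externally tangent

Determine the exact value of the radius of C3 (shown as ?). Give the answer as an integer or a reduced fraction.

1. [ext C2·C3]  r_C3² + 38r_C3 − 1581/4 = 0  ⇒  r_C3 = 17/2 (r>0 drops 1)
2. [ext C3·C4]  r_C3² + 10r_C3 − 629/4 = 0  ⇒  r_C3 = 17/2 (r>0 drops 1)

17/2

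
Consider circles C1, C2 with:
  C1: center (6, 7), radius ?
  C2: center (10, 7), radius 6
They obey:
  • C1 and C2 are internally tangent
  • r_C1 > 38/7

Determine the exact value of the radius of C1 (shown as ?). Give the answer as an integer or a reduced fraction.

10

1. [int C1,C2]  r_C1² − 12r_C1 + 20 = 0  ⇒  r_C1 = 2 or 10
2. given r_C1 > 38/7: keep 10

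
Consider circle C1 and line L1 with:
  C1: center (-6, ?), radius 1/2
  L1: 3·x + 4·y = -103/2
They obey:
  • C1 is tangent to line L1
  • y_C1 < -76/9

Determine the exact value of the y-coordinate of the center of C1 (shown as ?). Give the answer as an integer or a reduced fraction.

1. [C1‖L1]  y_C1² + (67/4)y_C1 + 279/4 = 0  ⇒  y_C1 = -9 or -31/4
2. given y_C1 < -76/9: keep -9

-9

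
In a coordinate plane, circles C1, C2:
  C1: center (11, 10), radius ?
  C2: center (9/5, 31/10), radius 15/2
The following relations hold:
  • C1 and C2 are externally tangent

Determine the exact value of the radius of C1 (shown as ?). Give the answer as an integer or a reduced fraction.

4

1. [ext C1·C2]  r_C1² + 15r_C1 − 76 = 0  ⇒  r_C1 = 4 (r>0 drops 1)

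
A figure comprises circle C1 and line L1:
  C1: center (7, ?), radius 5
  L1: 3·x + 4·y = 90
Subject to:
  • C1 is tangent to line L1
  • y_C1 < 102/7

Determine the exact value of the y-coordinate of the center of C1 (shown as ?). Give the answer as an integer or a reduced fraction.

11

1. [C1‖L1]  y_C1² − (69/2)y_C1 + 517/2 = 0  ⇒  y_C1 = 11 or 47/2
2. given y_C1 < 102/7: keep 11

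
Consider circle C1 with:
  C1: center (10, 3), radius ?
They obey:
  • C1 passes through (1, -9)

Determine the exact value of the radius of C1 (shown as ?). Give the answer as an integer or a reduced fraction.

15

1. [C1∋P]  r_C1² − 225 = 0  ⇒  r_C1 = 15 (r>0 drops 1)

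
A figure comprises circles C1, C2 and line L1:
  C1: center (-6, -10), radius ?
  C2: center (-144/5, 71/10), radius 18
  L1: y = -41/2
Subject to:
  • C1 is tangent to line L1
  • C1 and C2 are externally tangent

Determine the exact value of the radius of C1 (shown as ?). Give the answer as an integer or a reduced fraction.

21/2

1. [C1‖L1]  r_C1² − 441/4 = 0  ⇒  r_C1 = 21/2 (r>0 drops 1)
2. [ext C1·C2]  r_C1² + 36r_C1 − 1953/4 = 0  ⇒  r_C1 = 21/2 (r>0 drops 1)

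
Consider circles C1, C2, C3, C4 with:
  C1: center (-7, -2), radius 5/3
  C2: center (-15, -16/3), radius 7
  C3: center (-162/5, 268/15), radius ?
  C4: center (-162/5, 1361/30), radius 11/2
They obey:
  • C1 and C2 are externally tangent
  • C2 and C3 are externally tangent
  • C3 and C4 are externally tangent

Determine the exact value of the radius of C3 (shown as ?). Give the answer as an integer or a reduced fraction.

1. [ext C2·C3]  r_C3² + 14r_C3 − 792 = 0  ⇒  r_C3 = 22 (r>0 drops 1)
2. [ext C3·C4]  r_C3² + 11r_C3 − 726 = 0  ⇒  r_C3 = 22 (r>0 drops 1)

22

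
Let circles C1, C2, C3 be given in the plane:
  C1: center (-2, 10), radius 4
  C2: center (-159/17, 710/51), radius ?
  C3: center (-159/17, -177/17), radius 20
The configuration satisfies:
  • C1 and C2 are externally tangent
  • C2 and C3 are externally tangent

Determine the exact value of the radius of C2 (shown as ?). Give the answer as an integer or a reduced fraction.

13/3

1. [ext C1·C2]  r_C2² + 8r_C2 − 481/9 = 0  ⇒  r_C2 = 13/3 (r>0 drops 1)
2. [ext C2·C3]  r_C2² + 40r_C2 − 1729/9 = 0  ⇒  r_C2 = 13/3 (r>0 drops 1)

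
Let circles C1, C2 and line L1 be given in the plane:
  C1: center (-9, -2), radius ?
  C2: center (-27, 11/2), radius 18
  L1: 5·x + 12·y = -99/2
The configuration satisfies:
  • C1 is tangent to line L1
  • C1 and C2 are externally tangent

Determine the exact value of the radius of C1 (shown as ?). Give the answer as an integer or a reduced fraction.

1. [C1‖L1]  r_C1² − 9/4 = 0  ⇒  r_C1 = 3/2 (r>0 drops 1)
2. [ext C1·C2]  r_C1² + 36r_C1 − 225/4 = 0  ⇒  r_C1 = 3/2 (r>0 drops 1)

3/2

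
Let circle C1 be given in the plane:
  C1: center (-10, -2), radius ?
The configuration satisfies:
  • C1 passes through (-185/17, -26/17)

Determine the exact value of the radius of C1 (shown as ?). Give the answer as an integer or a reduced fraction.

1

1. [C1∋P]  r_C1² − 1 = 0  ⇒  r_C1 = 1 (r>0 drops 1)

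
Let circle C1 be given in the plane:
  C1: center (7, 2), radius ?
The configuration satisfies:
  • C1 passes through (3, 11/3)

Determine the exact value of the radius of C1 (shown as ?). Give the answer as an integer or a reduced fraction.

1. [C1∋P]  r_C1² − 169/9 = 0  ⇒  r_C1 = 13/3 (r>0 drops 1)

13/3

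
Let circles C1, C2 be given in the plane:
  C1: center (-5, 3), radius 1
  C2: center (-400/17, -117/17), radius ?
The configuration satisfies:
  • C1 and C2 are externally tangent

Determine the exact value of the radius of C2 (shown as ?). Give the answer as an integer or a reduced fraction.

1. [ext C1·C2]  r_C2² + 2r_C2 − 440 = 0  ⇒  r_C2 = 20 (r>0 drops 1)

20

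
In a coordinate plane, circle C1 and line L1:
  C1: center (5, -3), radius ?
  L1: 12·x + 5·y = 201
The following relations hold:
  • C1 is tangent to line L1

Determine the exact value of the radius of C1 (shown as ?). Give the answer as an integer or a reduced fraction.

12

1. [C1‖L1]  r_C1² − 144 = 0  ⇒  r_C1 = 12 (r>0 drops 1)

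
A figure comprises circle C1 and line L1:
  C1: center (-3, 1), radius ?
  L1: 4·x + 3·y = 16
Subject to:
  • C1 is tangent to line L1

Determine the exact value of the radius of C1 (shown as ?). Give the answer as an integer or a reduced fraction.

1. [C1‖L1]  r_C1² − 25 = 0  ⇒  r_C1 = 5 (r>0 drops 1)

5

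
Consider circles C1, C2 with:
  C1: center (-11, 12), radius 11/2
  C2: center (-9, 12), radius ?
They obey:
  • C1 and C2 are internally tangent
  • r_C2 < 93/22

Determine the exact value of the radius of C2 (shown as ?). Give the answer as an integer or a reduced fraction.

7/2

1. [int C1,C2]  r_C2² − 11r_C2 + 105/4 = 0  ⇒  r_C2 = 7/2 or 15/2
2. given r_C2 < 93/22: keep 7/2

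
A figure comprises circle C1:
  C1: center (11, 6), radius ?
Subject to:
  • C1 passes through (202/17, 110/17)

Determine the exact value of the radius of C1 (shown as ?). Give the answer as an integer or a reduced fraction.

1. [C1∋P]  r_C1² − 1 = 0  ⇒  r_C1 = 1 (r>0 drops 1)

1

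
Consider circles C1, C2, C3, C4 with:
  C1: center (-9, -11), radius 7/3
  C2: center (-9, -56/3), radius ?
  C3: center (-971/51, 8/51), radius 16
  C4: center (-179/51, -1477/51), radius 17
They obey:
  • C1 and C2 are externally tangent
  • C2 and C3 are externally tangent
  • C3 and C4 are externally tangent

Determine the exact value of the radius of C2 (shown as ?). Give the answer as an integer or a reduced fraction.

1. [ext C1·C2]  r_C2² + (14/3)r_C2 − 160/3 = 0  ⇒  r_C2 = 16/3 (r>0 drops 1)
2. [ext C2·C3]  r_C2² + 32r_C2 − 1792/9 = 0  ⇒  r_C2 = 16/3 (r>0 drops 1)

16/3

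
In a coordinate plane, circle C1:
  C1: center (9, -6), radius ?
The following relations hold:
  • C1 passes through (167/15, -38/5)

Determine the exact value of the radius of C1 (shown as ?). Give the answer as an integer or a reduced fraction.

8/3

1. [C1∋P]  r_C1² − 64/9 = 0  ⇒  r_C1 = 8/3 (r>0 drops 1)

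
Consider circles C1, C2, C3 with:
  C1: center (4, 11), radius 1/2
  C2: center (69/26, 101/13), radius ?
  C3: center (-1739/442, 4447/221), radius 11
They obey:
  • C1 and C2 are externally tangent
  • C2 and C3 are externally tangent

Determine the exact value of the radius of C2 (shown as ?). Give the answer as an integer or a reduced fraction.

3

1. [ext C1·C2]  r_C2² + 1r_C2 − 12 = 0  ⇒  r_C2 = 3 (r>0 drops 1)
2. [ext C2·C3]  r_C2² + 22r_C2 − 75 = 0  ⇒  r_C2 = 3 (r>0 drops 1)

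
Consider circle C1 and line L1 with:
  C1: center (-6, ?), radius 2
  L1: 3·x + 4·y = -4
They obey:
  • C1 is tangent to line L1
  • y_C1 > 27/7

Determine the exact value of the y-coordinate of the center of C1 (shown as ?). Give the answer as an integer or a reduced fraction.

1. [C1‖L1]  y_C1² − 7y_C1 + 6 = 0  ⇒  y_C1 = 1 or 6
2. given y_C1 > 27/7: keep 6

6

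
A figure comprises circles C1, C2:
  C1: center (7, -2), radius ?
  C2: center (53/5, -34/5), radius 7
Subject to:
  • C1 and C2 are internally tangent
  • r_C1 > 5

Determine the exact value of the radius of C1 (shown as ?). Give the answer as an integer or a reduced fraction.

13

1. [int C1,C2]  r_C1² − 14r_C1 + 13 = 0  ⇒  r_C1 = 1 or 13
2. given r_C1 > 5: keep 13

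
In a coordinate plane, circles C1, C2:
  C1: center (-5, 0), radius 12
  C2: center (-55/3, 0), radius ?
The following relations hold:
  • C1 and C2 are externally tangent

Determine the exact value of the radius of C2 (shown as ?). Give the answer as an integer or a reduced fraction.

4/3

1. [ext C1·C2]  r_C2² + 24r_C2 − 304/9 = 0  ⇒  r_C2 = 4/3 (r>0 drops 1)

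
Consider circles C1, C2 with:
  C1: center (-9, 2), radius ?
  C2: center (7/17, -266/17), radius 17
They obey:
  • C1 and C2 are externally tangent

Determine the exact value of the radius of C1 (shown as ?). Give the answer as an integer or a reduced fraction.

1. [ext C1·C2]  r_C1² + 34r_C1 − 111 = 0  ⇒  r_C1 = 3 (r>0 drops 1)

3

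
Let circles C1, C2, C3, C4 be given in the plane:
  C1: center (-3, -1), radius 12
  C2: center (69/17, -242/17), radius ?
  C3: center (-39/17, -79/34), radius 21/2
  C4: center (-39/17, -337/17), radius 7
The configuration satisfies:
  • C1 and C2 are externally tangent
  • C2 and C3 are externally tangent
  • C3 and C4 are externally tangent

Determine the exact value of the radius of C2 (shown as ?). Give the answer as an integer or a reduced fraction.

1. [ext C1·C2]  r_C2² + 24r_C2 − 81 = 0  ⇒  r_C2 = 3 (r>0 drops 1)
2. [ext C2·C3]  r_C2² + 21r_C2 − 72 = 0  ⇒  r_C2 = 3 (r>0 drops 1)

3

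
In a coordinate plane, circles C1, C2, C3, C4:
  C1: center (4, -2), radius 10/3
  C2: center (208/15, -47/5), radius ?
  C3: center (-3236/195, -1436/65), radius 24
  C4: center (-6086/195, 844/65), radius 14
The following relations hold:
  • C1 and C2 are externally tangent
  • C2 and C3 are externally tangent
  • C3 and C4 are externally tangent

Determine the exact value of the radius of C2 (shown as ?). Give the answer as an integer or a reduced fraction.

9

1. [ext C1·C2]  r_C2² + (20/3)r_C2 − 141 = 0  ⇒  r_C2 = 9 (r>0 drops 1)
2. [ext C2·C3]  r_C2² + 48r_C2 − 513 = 0  ⇒  r_C2 = 9 (r>0 drops 1)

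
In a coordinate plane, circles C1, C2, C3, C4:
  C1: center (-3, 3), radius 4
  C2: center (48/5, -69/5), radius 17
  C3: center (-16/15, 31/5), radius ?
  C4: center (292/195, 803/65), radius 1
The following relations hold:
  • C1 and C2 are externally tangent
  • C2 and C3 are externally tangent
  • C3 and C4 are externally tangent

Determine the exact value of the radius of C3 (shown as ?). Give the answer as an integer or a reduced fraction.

1. [ext C2·C3]  r_C3² + 34r_C3 − 2023/9 = 0  ⇒  r_C3 = 17/3 (r>0 drops 1)
2. [ext C3·C4]  r_C3² + 2r_C3 − 391/9 = 0  ⇒  r_C3 = 17/3 (r>0 drops 1)

17/3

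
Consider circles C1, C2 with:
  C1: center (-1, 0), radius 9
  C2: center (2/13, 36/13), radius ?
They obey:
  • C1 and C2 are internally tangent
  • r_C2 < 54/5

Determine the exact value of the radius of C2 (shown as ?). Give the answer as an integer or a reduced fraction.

1. [int C1,C2]  r_C2² − 18r_C2 + 72 = 0  ⇒  r_C2 = 6 or 12
2. given r_C2 < 54/5: keep 6

6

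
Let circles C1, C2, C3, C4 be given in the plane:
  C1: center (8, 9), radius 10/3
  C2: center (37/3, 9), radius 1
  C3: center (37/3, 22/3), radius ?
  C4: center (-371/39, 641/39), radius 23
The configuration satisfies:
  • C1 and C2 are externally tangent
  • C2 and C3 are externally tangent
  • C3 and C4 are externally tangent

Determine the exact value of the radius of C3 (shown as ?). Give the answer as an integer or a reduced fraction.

1. [ext C2·C3]  r_C3² + 2r_C3 − 16/9 = 0  ⇒  r_C3 = 2/3 (r>0 drops 1)
2. [ext C3·C4]  r_C3² + 46r_C3 − 280/9 = 0  ⇒  r_C3 = 2/3 (r>0 drops 1)

2/3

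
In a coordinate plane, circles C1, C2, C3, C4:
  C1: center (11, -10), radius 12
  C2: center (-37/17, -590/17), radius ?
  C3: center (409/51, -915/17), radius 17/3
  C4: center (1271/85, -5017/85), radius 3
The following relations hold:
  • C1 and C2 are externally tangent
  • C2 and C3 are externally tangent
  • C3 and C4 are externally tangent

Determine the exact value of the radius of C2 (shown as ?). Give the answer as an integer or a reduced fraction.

16

1. [ext C1·C2]  r_C2² + 24r_C2 − 640 = 0  ⇒  r_C2 = 16 (r>0 drops 1)
2. [ext C2·C3]  r_C2² + (34/3)r_C2 − 1312/3 = 0  ⇒  r_C2 = 16 (r>0 drops 1)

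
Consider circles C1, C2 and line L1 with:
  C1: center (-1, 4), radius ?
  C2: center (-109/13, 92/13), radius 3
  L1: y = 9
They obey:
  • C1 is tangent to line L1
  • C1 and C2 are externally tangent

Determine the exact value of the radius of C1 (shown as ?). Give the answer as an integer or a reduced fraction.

1. [C1‖L1]  r_C1² − 25 = 0  ⇒  r_C1 = 5 (r>0 drops 1)
2. [ext C1·C2]  r_C1² + 6r_C1 − 55 = 0  ⇒  r_C1 = 5 (r>0 drops 1)

5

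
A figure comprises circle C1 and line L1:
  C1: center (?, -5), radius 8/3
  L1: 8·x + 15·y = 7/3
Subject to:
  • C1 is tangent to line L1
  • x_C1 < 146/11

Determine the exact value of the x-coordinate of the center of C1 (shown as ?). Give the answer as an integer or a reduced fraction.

1. [C1‖L1]  x_C1² − (58/3)x_C1 + 184/3 = 0  ⇒  x_C1 = 4 or 46/3
2. given x_C1 < 146/11: keep 4

4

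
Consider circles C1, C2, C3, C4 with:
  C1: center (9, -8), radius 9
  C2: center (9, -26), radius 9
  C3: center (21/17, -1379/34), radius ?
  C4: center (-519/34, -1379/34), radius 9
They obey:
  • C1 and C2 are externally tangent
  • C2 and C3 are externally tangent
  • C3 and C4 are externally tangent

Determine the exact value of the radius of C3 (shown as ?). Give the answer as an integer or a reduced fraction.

1. [ext C2·C3]  r_C3² + 18r_C3 − 765/4 = 0  ⇒  r_C3 = 15/2 (r>0 drops 1)
2. [ext C3·C4]  r_C3² + 18r_C3 − 765/4 = 0  ⇒  r_C3 = 15/2 (r>0 drops 1)

15/2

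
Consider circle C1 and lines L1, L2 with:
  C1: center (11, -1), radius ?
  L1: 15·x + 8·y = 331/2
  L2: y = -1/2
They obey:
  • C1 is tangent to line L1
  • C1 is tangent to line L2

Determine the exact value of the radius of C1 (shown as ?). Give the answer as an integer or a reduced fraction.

1/2

1. [C1‖L1]  r_C1² − 1/4 = 0  ⇒  r_C1 = 1/2 (r>0 drops 1)
2. [C1‖L2]  r_C1² − 1/4 = 0  ⇒  r_C1 = 1/2 (r>0 drops 1)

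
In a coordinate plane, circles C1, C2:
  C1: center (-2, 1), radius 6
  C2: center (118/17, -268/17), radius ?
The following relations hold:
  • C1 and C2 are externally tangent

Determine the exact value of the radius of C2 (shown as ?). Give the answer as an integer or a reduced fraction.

13

1. [ext C1·C2]  r_C2² + 12r_C2 − 325 = 0  ⇒  r_C2 = 13 (r>0 drops 1)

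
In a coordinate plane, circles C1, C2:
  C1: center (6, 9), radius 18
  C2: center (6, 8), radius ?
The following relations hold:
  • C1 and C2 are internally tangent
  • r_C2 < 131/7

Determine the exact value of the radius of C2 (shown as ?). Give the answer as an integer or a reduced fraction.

1. [int C1,C2]  r_C2² − 36r_C2 + 323 = 0  ⇒  r_C2 = 17 or 19
2. given r_C2 < 131/7: keep 17

17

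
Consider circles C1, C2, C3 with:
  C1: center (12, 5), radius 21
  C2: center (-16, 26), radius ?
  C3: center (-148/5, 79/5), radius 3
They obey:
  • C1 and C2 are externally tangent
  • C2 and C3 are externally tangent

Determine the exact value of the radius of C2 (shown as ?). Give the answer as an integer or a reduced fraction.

14

1. [ext C1·C2]  r_C2² + 42r_C2 − 784 = 0  ⇒  r_C2 = 14 (r>0 drops 1)
2. [ext C2·C3]  r_C2² + 6r_C2 − 280 = 0  ⇒  r_C2 = 14 (r>0 drops 1)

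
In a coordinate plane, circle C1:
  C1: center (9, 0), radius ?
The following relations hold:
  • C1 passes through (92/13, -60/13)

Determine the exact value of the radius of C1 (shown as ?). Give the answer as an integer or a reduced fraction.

5

1. [C1∋P]  r_C1² − 25 = 0  ⇒  r_C1 = 5 (r>0 drops 1)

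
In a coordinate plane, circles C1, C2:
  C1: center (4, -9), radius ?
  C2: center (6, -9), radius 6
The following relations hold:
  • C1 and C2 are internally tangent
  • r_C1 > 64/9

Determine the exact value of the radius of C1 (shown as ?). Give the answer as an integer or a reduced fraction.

8

1. [int C1,C2]  r_C1² − 12r_C1 + 32 = 0  ⇒  r_C1 = 4 or 8
2. given r_C1 > 64/9: keep 8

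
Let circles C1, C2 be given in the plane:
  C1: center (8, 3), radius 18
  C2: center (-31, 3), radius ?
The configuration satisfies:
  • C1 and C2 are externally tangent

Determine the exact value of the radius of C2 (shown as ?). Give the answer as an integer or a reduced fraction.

1. [ext C1·C2]  r_C2² + 36r_C2 − 1197 = 0  ⇒  r_C2 = 21 (r>0 drops 1)

21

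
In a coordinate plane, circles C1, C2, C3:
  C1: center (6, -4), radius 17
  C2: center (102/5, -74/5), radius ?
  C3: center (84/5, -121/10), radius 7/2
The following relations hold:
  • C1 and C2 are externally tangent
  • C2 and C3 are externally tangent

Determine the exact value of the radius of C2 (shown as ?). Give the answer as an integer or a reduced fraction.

1. [ext C1·C2]  r_C2² + 34r_C2 − 35 = 0  ⇒  r_C2 = 1 (r>0 drops 1)
2. [ext C2·C3]  r_C2² + 7r_C2 − 8 = 0  ⇒  r_C2 = 1 (r>0 drops 1)

1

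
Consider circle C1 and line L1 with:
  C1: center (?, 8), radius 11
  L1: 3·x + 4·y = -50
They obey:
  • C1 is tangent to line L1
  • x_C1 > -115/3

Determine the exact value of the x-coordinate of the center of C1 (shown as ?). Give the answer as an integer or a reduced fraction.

-9

1. [C1‖L1]  x_C1² + (164/3)x_C1 + 411 = 0  ⇒  x_C1 = -137/3 or -9
2. given x_C1 > -115/3: keep -9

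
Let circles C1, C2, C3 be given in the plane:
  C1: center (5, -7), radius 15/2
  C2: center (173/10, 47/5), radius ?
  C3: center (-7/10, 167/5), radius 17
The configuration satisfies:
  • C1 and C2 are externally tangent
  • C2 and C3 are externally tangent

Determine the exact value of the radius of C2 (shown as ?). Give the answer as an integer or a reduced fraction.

1. [ext C1·C2]  r_C2² + 15r_C2 − 364 = 0  ⇒  r_C2 = 13 (r>0 drops 1)
2. [ext C2·C3]  r_C2² + 34r_C2 − 611 = 0  ⇒  r_C2 = 13 (r>0 drops 1)

13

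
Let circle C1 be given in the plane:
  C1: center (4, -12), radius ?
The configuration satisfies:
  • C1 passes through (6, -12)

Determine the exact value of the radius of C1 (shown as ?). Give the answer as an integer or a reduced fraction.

2

1. [C1∋P]  r_C1² − 4 = 0  ⇒  r_C1 = 2 (r>0 drops 1)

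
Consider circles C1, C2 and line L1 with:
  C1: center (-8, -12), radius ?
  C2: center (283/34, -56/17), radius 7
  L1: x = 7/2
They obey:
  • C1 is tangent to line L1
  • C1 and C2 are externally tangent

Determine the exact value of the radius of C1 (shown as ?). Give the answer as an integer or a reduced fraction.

23/2

1. [C1‖L1]  r_C1² − 529/4 = 0  ⇒  r_C1 = 23/2 (r>0 drops 1)
2. [ext C1·C2]  r_C1² + 14r_C1 − 1173/4 = 0  ⇒  r_C1 = 23/2 (r>0 drops 1)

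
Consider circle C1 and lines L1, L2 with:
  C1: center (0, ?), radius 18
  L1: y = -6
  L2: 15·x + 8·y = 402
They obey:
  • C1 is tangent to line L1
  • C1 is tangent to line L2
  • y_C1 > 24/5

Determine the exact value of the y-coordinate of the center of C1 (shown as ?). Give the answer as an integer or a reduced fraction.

12

1. [C1‖L1]  y_C1² + 12y_C1 − 288 = 0  ⇒  y_C1 = -24 or 12
2. [C1‖L2]  y_C1² − (201/2)y_C1 + 1062 = 0  ⇒  y_C1 = 12 or 177/2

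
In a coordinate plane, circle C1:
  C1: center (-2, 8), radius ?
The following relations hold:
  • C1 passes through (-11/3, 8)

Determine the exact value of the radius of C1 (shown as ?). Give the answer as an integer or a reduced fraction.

1. [C1∋P]  r_C1² − 25/9 = 0  ⇒  r_C1 = 5/3 (r>0 drops 1)

5/3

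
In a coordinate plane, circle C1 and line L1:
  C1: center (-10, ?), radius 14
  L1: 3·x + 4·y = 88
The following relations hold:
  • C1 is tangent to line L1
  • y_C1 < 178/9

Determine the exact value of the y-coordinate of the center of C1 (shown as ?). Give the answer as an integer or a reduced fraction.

12

1. [C1‖L1]  y_C1² − 59y_C1 + 564 = 0  ⇒  y_C1 = 12 or 47
2. given y_C1 < 178/9: keep 12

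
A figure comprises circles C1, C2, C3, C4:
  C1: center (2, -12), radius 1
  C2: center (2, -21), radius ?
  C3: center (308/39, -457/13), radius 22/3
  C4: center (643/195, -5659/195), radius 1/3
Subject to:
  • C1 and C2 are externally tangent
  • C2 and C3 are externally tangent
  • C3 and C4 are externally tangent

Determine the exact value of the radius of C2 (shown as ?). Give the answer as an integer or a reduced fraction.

1. [ext C1·C2]  r_C2² + 2r_C2 − 80 = 0  ⇒  r_C2 = 8 (r>0 drops 1)
2. [ext C2·C3]  r_C2² + (44/3)r_C2 − 544/3 = 0  ⇒  r_C2 = 8 (r>0 drops 1)

8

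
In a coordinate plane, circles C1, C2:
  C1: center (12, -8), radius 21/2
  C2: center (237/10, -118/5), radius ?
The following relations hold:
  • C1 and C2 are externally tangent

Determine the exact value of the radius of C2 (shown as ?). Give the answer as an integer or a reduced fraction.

9

1. [ext C1·C2]  r_C2² + 21r_C2 − 270 = 0  ⇒  r_C2 = 9 (r>0 drops 1)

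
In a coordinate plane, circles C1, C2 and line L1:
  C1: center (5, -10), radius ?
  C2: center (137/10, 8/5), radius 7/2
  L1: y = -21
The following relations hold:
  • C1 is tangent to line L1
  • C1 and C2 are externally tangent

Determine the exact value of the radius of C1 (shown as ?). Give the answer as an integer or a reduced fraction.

1. [C1‖L1]  r_C1² − 121 = 0  ⇒  r_C1 = 11 (r>0 drops 1)
2. [ext C1·C2]  r_C1² + 7r_C1 − 198 = 0  ⇒  r_C1 = 11 (r>0 drops 1)

11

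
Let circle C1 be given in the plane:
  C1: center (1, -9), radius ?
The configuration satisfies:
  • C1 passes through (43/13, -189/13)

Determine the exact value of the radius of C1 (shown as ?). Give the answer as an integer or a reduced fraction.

6

1. [C1∋P]  r_C1² − 36 = 0  ⇒  r_C1 = 6 (r>0 drops 1)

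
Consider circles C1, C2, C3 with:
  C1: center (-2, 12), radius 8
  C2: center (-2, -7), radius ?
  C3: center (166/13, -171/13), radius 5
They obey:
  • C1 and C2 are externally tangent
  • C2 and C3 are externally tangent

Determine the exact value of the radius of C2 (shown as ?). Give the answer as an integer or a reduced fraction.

11

1. [ext C1·C2]  r_C2² + 16r_C2 − 297 = 0  ⇒  r_C2 = 11 (r>0 drops 1)
2. [ext C2·C3]  r_C2² + 10r_C2 − 231 = 0  ⇒  r_C2 = 11 (r>0 drops 1)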